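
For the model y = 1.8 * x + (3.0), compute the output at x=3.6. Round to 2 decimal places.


y = 1.8 * 3.6 + (3.0)
= 6.48 + (3.0)
= 9.48

9.48


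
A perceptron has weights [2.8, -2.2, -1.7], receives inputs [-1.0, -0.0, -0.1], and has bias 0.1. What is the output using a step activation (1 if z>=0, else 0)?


z = w . x + b
= 2.8*-1.0 + -2.2*-0.0 + -1.7*-0.1 + 0.1
= -2.8 + 0.0 + 0.17 + 0.1
= -2.63 + 0.1
= -2.53
Since z = -2.53 < 0, output = 0

0


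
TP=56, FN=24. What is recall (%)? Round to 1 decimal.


Recall = TP / (TP + FN) * 100
= 56 / (56 + 24)
= 56 / 80
= 0.7
= 70.0%

70.0


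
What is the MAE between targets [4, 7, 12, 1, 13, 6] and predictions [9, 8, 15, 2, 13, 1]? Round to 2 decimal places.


Absolute errors: [5, 1, 3, 1, 0, 5]
Sum of absolute errors = 15
MAE = 15 / 6 = 2.50

2.50


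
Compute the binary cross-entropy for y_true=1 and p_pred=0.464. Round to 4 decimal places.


For y=1: Loss = -log(p)
= -log(0.464)
= -(-0.7679)
= 0.7679

0.7679


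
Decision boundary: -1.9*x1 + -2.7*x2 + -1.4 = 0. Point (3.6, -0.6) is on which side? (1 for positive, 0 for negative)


Compute -1.9 * 3.6 + -2.7 * -0.6 + -1.4
= -6.84 + 1.62 + -1.4
= -6.62
Since -6.62 < 0, the point is on the negative side.

0


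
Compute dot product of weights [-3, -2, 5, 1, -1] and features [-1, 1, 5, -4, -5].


Element-wise products:
-3 * -1 = 3
-2 * 1 = -2
5 * 5 = 25
1 * -4 = -4
-1 * -5 = 5
Sum = 3 + -2 + 25 + -4 + 5
= 27

27


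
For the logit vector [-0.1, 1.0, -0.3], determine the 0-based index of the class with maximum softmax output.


Softmax is a monotonic transformation, so it preserves the argmax.
We need to find the index of the maximum logit.
Index 0: -0.1
Index 1: 1.0
Index 2: -0.3
Maximum logit = 1.0 at index 1

1


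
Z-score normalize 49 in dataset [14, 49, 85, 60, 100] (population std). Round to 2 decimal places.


Mean = (14 + 49 + 85 + 60 + 100) / 5 = 61.6
Variance = sum((x_i - mean)^2) / n = 889.84
Std = sqrt(889.84) = 29.8302
Z = (x - mean) / std
= (49 - 61.6) / 29.8302
= -12.6 / 29.8302
= -0.42

-0.42


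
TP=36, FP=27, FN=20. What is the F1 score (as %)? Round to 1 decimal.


Precision = TP / (TP + FP) = 36 / 63 = 0.5714
Recall = TP / (TP + FN) = 36 / 56 = 0.6429
F1 = 2 * P * R / (P + R)
= 2 * 0.5714 * 0.6429 / (0.5714 + 0.6429)
= 0.7347 / 1.2143
= 0.605
As percentage: 60.5%

60.5


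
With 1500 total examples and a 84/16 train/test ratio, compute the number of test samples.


Train samples = 1500 * 84% = 1260
Test samples = 1500 - 1260
= 240

240


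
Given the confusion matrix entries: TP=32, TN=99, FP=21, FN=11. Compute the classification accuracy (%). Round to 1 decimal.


Accuracy = (TP + TN) / (TP + TN + FP + FN) * 100
= (32 + 99) / (32 + 99 + 21 + 11)
= 131 / 163
= 0.8037
= 80.4%

80.4


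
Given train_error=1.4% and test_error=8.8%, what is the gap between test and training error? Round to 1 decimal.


Generalization gap = test_error - train_error
= 8.8 - 1.4
= 7.4%
A moderate gap.

7.4


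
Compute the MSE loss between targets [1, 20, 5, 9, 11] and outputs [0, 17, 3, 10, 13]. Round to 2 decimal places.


Differences: [1, 3, 2, -1, -2]
Squared errors: [1, 9, 4, 1, 4]
Sum of squared errors = 19
MSE = 19 / 5 = 3.80

3.80


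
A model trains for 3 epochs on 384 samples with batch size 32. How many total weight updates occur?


Iterations per epoch = 384 / 32 = 12
Total updates = iterations_per_epoch * epochs
= 12 * 3
= 36

36


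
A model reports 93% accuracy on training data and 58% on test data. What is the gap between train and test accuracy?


Gap = train_accuracy - test_accuracy
= 93 - 58
= 35%
This large gap strongly indicates overfitting.

35


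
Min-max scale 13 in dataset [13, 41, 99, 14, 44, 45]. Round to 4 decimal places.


Min = 13, Max = 99
Range = 99 - 13 = 86
Scaled = (x - min) / (max - min)
= (13 - 13) / 86
= 0 / 86
= 0.0000

0.0000


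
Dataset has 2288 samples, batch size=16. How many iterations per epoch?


Iterations per epoch = dataset_size / batch_size
= 2288 / 16
= 143

143


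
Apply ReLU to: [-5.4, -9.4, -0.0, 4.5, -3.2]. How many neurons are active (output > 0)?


ReLU(x) = max(0, x) for each element:
ReLU(-5.4) = 0
ReLU(-9.4) = 0
ReLU(-0.0) = 0
ReLU(4.5) = 4.5
ReLU(-3.2) = 0
Active neurons (>0): 1

1


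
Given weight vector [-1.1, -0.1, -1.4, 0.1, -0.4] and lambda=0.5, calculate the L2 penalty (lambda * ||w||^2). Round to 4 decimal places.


Squaring each weight:
(-1.1)^2 = 1.21
(-0.1)^2 = 0.01
(-1.4)^2 = 1.96
0.1^2 = 0.01
(-0.4)^2 = 0.16
Sum of squares = 3.35
Penalty = 0.5 * 3.35 = 1.6750

1.6750


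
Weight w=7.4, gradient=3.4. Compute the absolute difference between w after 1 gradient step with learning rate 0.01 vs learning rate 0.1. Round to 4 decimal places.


With lr=0.01: w_new = 7.4 - 0.01 * 3.4 = 7.366
With lr=0.1: w_new = 7.4 - 0.1 * 3.4 = 7.06
Absolute difference = |7.366 - 7.06|
= 0.3060

0.3060


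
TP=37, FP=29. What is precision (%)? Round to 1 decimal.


Precision = TP / (TP + FP) * 100
= 37 / (37 + 29)
= 37 / 66
= 0.5606
= 56.1%

56.1


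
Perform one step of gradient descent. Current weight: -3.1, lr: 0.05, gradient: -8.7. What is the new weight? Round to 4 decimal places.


w_new = w_old - lr * gradient
= -3.1 - 0.05 * -8.7
= -3.1 - (-0.435)
= -2.6650

-2.6650


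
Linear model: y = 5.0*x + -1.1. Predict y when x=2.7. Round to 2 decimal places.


y = 5.0 * 2.7 + (-1.1)
= 13.5 + (-1.1)
= 12.40

12.40


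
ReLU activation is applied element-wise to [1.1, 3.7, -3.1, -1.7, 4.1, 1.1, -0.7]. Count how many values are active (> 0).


ReLU(x) = max(0, x) for each element:
ReLU(1.1) = 1.1
ReLU(3.7) = 3.7
ReLU(-3.1) = 0
ReLU(-1.7) = 0
ReLU(4.1) = 4.1
ReLU(1.1) = 1.1
ReLU(-0.7) = 0
Active neurons (>0): 4

4


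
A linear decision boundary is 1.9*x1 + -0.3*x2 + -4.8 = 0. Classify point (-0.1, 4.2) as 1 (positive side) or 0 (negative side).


Compute 1.9 * -0.1 + -0.3 * 4.2 + -4.8
= -0.19 + -1.26 + -4.8
= -6.25
Since -6.25 < 0, the point is on the negative side.

0


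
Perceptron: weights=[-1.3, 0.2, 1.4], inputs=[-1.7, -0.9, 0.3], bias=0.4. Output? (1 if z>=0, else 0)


z = w . x + b
= -1.3*-1.7 + 0.2*-0.9 + 1.4*0.3 + 0.4
= 2.21 + -0.18 + 0.42 + 0.4
= 2.45 + 0.4
= 2.85
Since z = 2.85 >= 0, output = 1

1


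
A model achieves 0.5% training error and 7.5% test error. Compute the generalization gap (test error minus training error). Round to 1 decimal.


Generalization gap = test_error - train_error
= 7.5 - 0.5
= 7.0%
A moderate gap.

7.0


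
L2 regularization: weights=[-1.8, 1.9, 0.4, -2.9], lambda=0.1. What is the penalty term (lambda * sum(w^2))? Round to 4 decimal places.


Squaring each weight:
(-1.8)^2 = 3.24
1.9^2 = 3.61
0.4^2 = 0.16
(-2.9)^2 = 8.41
Sum of squares = 15.42
Penalty = 0.1 * 15.42 = 1.5420

1.5420


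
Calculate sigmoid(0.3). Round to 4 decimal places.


sigmoid(z) = 1 / (1 + exp(-z))
exp(-(0.3)) = exp(-0.3) = 0.7408
1 + 0.7408 = 1.7408
1 / 1.7408 = 0.5744

0.5744


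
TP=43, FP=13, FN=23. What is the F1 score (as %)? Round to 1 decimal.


Precision = TP / (TP + FP) = 43 / 56 = 0.7679
Recall = TP / (TP + FN) = 43 / 66 = 0.6515
F1 = 2 * P * R / (P + R)
= 2 * 0.7679 * 0.6515 / (0.7679 + 0.6515)
= 1.0005 / 1.4194
= 0.7049
As percentage: 70.5%

70.5


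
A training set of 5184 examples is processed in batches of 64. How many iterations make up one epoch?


Iterations per epoch = dataset_size / batch_size
= 5184 / 64
= 81

81


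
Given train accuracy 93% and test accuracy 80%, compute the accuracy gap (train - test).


Gap = train_accuracy - test_accuracy
= 93 - 80
= 13%
This gap suggests the model is overfitting.

13


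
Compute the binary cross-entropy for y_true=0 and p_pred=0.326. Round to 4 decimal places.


For y=0: Loss = -log(1-p)
= -log(1 - 0.326)
= -log(0.674)
= -(-0.3945)
= 0.3945

0.3945


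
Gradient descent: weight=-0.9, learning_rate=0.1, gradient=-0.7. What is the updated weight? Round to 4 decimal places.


w_new = w_old - lr * gradient
= -0.9 - 0.1 * -0.7
= -0.9 - (-0.07)
= -0.8300

-0.8300


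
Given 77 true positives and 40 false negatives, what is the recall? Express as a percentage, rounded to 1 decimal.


Recall = TP / (TP + FN) * 100
= 77 / (77 + 40)
= 77 / 117
= 0.6581
= 65.8%

65.8


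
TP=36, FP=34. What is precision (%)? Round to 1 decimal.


Precision = TP / (TP + FP) * 100
= 36 / (36 + 34)
= 36 / 70
= 0.5143
= 51.4%

51.4


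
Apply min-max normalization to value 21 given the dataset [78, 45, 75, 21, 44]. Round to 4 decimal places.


Min = 21, Max = 78
Range = 78 - 21 = 57
Scaled = (x - min) / (max - min)
= (21 - 21) / 57
= 0 / 57
= 0.0000

0.0000


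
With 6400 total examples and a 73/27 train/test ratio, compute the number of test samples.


Train samples = 6400 * 73% = 4672
Test samples = 6400 - 4672
= 1728

1728


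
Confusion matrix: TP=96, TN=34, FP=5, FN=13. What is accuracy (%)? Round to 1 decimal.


Accuracy = (TP + TN) / (TP + TN + FP + FN) * 100
= (96 + 34) / (96 + 34 + 5 + 13)
= 130 / 148
= 0.8784
= 87.8%

87.8


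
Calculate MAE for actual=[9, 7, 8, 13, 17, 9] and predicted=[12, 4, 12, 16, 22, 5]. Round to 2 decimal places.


Absolute errors: [3, 3, 4, 3, 5, 4]
Sum of absolute errors = 22
MAE = 22 / 6 = 3.67

3.67


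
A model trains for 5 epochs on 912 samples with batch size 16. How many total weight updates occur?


Iterations per epoch = 912 / 16 = 57
Total updates = iterations_per_epoch * epochs
= 57 * 5
= 285

285


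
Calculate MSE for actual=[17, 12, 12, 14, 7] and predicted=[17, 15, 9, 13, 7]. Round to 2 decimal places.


Differences: [0, -3, 3, 1, 0]
Squared errors: [0, 9, 9, 1, 0]
Sum of squared errors = 19
MSE = 19 / 5 = 3.80

3.80


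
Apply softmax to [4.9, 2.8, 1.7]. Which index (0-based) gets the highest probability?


Softmax is a monotonic transformation, so it preserves the argmax.
We need to find the index of the maximum logit.
Index 0: 4.9
Index 1: 2.8
Index 2: 1.7
Maximum logit = 4.9 at index 0

0


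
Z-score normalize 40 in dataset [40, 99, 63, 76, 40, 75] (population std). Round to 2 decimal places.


Mean = (40 + 99 + 63 + 76 + 40 + 75) / 6 = 65.5
Variance = sum((x_i - mean)^2) / n = 438.25
Std = sqrt(438.25) = 20.9344
Z = (x - mean) / std
= (40 - 65.5) / 20.9344
= -25.5 / 20.9344
= -1.22

-1.22


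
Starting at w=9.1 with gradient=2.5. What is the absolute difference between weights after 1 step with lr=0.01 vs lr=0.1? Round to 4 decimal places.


With lr=0.01: w_new = 9.1 - 0.01 * 2.5 = 9.075
With lr=0.1: w_new = 9.1 - 0.1 * 2.5 = 8.85
Absolute difference = |9.075 - 8.85|
= 0.2250

0.2250


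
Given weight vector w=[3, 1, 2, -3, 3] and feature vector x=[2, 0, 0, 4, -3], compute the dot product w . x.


Element-wise products:
3 * 2 = 6
1 * 0 = 0
2 * 0 = 0
-3 * 4 = -12
3 * -3 = -9
Sum = 6 + 0 + 0 + -12 + -9
= -15

-15


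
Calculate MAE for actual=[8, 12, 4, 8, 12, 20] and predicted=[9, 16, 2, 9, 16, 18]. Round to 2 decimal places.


Absolute errors: [1, 4, 2, 1, 4, 2]
Sum of absolute errors = 14
MAE = 14 / 6 = 2.33

2.33


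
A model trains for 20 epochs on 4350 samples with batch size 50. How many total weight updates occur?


Iterations per epoch = 4350 / 50 = 87
Total updates = iterations_per_epoch * epochs
= 87 * 20
= 1740

1740


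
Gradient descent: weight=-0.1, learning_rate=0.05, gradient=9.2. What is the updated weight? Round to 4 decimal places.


w_new = w_old - lr * gradient
= -0.1 - 0.05 * 9.2
= -0.1 - (0.46)
= -0.5600

-0.5600


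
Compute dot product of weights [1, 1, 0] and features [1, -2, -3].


Element-wise products:
1 * 1 = 1
1 * -2 = -2
0 * -3 = 0
Sum = 1 + -2 + 0
= -1

-1


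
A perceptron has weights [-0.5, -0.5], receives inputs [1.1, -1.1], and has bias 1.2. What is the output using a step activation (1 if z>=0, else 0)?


z = w . x + b
= -0.5*1.1 + -0.5*-1.1 + 1.2
= -0.55 + 0.55 + 1.2
= 0.0 + 1.2
= 1.2
Since z = 1.2 >= 0, output = 1

1


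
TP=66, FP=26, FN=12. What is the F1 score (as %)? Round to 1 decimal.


Precision = TP / (TP + FP) = 66 / 92 = 0.7174
Recall = TP / (TP + FN) = 66 / 78 = 0.8462
F1 = 2 * P * R / (P + R)
= 2 * 0.7174 * 0.8462 / (0.7174 + 0.8462)
= 1.214 / 1.5635
= 0.7765
As percentage: 77.6%

77.6


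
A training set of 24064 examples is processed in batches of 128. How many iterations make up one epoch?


Iterations per epoch = dataset_size / batch_size
= 24064 / 128
= 188

188


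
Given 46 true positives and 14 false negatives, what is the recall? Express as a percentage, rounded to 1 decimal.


Recall = TP / (TP + FN) * 100
= 46 / (46 + 14)
= 46 / 60
= 0.7667
= 76.7%

76.7


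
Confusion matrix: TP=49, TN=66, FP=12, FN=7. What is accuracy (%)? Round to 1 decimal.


Accuracy = (TP + TN) / (TP + TN + FP + FN) * 100
= (49 + 66) / (49 + 66 + 12 + 7)
= 115 / 134
= 0.8582
= 85.8%

85.8


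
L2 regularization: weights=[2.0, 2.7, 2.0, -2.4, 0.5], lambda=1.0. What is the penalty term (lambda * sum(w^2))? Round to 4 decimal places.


Squaring each weight:
2.0^2 = 4.0
2.7^2 = 7.29
2.0^2 = 4.0
(-2.4)^2 = 5.76
0.5^2 = 0.25
Sum of squares = 21.3
Penalty = 1.0 * 21.3 = 21.3000

21.3000


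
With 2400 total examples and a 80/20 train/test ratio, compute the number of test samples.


Train samples = 2400 * 80% = 1920
Test samples = 2400 - 1920
= 480

480


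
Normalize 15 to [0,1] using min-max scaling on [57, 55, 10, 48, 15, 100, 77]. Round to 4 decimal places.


Min = 10, Max = 100
Range = 100 - 10 = 90
Scaled = (x - min) / (max - min)
= (15 - 10) / 90
= 5 / 90
= 0.0556

0.0556


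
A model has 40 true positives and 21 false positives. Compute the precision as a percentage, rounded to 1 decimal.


Precision = TP / (TP + FP) * 100
= 40 / (40 + 21)
= 40 / 61
= 0.6557
= 65.6%

65.6


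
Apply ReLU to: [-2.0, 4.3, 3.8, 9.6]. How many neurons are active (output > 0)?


ReLU(x) = max(0, x) for each element:
ReLU(-2.0) = 0
ReLU(4.3) = 4.3
ReLU(3.8) = 3.8
ReLU(9.6) = 9.6
Active neurons (>0): 3

3


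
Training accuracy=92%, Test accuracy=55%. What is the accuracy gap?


Gap = train_accuracy - test_accuracy
= 92 - 55
= 37%
This large gap strongly indicates overfitting.

37


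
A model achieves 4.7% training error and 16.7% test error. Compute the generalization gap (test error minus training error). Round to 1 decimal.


Generalization gap = test_error - train_error
= 16.7 - 4.7
= 12.0%
A large gap suggests overfitting.

12.0


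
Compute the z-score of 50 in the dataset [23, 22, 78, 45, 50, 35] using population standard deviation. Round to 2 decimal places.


Mean = (23 + 22 + 78 + 45 + 50 + 35) / 6 = 42.1667
Variance = sum((x_i - mean)^2) / n = 363.1389
Std = sqrt(363.1389) = 19.0562
Z = (x - mean) / std
= (50 - 42.1667) / 19.0562
= 7.8333 / 19.0562
= 0.41

0.41


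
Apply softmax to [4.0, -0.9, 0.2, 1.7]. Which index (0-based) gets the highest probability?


Softmax is a monotonic transformation, so it preserves the argmax.
We need to find the index of the maximum logit.
Index 0: 4.0
Index 1: -0.9
Index 2: 0.2
Index 3: 1.7
Maximum logit = 4.0 at index 0

0


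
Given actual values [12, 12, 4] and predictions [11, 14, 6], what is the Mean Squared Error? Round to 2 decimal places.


Differences: [1, -2, -2]
Squared errors: [1, 4, 4]
Sum of squared errors = 9
MSE = 9 / 3 = 3.00

3.00


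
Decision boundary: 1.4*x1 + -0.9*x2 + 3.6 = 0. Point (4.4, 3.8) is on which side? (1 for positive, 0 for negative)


Compute 1.4 * 4.4 + -0.9 * 3.8 + 3.6
= 6.16 + -3.42 + 3.6
= 6.34
Since 6.34 >= 0, the point is on the positive side.

1


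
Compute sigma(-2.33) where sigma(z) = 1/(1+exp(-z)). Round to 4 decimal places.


sigmoid(z) = 1 / (1 + exp(-z))
exp(-(-2.33)) = exp(2.33) = 10.2779
1 + 10.2779 = 11.2779
1 / 11.2779 = 0.0887

0.0887


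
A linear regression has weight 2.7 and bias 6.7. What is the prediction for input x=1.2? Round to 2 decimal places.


y = 2.7 * 1.2 + (6.7)
= 3.24 + (6.7)
= 9.94

9.94


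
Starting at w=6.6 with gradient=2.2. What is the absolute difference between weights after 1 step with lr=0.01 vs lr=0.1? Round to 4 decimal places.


With lr=0.01: w_new = 6.6 - 0.01 * 2.2 = 6.578
With lr=0.1: w_new = 6.6 - 0.1 * 2.2 = 6.38
Absolute difference = |6.578 - 6.38|
= 0.1980

0.1980


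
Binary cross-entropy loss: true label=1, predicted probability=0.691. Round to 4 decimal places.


For y=1: Loss = -log(p)
= -log(0.691)
= -(-0.3696)
= 0.3696

0.3696


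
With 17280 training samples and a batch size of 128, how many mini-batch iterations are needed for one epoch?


Iterations per epoch = dataset_size / batch_size
= 17280 / 128
= 135

135


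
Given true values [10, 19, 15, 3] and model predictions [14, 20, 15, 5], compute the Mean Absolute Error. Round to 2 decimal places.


Absolute errors: [4, 1, 0, 2]
Sum of absolute errors = 7
MAE = 7 / 4 = 1.75

1.75


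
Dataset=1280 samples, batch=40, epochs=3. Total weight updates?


Iterations per epoch = 1280 / 40 = 32
Total updates = iterations_per_epoch * epochs
= 32 * 3
= 96

96


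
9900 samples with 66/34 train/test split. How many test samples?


Train samples = 9900 * 66% = 6534
Test samples = 9900 - 6534
= 3366

3366


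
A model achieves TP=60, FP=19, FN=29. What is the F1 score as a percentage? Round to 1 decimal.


Precision = TP / (TP + FP) = 60 / 79 = 0.7595
Recall = TP / (TP + FN) = 60 / 89 = 0.6742
F1 = 2 * P * R / (P + R)
= 2 * 0.7595 * 0.6742 / (0.7595 + 0.6742)
= 1.024 / 1.4337
= 0.7143
As percentage: 71.4%

71.4


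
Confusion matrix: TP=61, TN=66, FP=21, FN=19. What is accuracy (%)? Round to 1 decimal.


Accuracy = (TP + TN) / (TP + TN + FP + FN) * 100
= (61 + 66) / (61 + 66 + 21 + 19)
= 127 / 167
= 0.7605
= 76.0%

76.0


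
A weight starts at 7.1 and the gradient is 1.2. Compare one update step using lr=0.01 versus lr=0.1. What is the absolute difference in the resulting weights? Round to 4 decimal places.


With lr=0.01: w_new = 7.1 - 0.01 * 1.2 = 7.088
With lr=0.1: w_new = 7.1 - 0.1 * 1.2 = 6.98
Absolute difference = |7.088 - 6.98|
= 0.1080

0.1080


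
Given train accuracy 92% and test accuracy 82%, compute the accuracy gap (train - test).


Gap = train_accuracy - test_accuracy
= 92 - 82
= 10%
This moderate gap may indicate mild overfitting.

10


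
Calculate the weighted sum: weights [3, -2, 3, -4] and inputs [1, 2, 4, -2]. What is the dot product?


Element-wise products:
3 * 1 = 3
-2 * 2 = -4
3 * 4 = 12
-4 * -2 = 8
Sum = 3 + -4 + 12 + 8
= 19

19


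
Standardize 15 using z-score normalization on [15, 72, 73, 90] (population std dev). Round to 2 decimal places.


Mean = (15 + 72 + 73 + 90) / 4 = 62.5
Variance = sum((x_i - mean)^2) / n = 803.25
Std = sqrt(803.25) = 28.3417
Z = (x - mean) / std
= (15 - 62.5) / 28.3417
= -47.5 / 28.3417
= -1.68

-1.68


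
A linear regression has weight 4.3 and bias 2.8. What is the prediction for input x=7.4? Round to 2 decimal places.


y = 4.3 * 7.4 + (2.8)
= 31.82 + (2.8)
= 34.62

34.62


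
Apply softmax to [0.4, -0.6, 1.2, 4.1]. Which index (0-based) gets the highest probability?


Softmax is a monotonic transformation, so it preserves the argmax.
We need to find the index of the maximum logit.
Index 0: 0.4
Index 1: -0.6
Index 2: 1.2
Index 3: 4.1
Maximum logit = 4.1 at index 3

3


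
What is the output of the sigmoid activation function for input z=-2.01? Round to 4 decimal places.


sigmoid(z) = 1 / (1 + exp(-z))
exp(-(-2.01)) = exp(2.01) = 7.4633
1 + 7.4633 = 8.4633
1 / 8.4633 = 0.1182

0.1182


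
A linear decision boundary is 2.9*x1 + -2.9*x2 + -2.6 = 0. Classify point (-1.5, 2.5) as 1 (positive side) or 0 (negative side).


Compute 2.9 * -1.5 + -2.9 * 2.5 + -2.6
= -4.35 + -7.25 + -2.6
= -14.2
Since -14.2 < 0, the point is on the negative side.

0


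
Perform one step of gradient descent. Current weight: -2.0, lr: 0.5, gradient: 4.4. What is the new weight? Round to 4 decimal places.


w_new = w_old - lr * gradient
= -2.0 - 0.5 * 4.4
= -2.0 - (2.2)
= -4.2000

-4.2000


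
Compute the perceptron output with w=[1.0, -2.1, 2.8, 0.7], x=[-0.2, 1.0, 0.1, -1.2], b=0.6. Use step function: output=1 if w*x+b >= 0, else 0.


z = w . x + b
= 1.0*-0.2 + -2.1*1.0 + 2.8*0.1 + 0.7*-1.2 + 0.6
= -0.2 + -2.1 + 0.28 + -0.84 + 0.6
= -2.86 + 0.6
= -2.26
Since z = -2.26 < 0, output = 0

0


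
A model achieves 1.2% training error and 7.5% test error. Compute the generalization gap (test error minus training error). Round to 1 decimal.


Generalization gap = test_error - train_error
= 7.5 - 1.2
= 6.3%
A moderate gap.

6.3


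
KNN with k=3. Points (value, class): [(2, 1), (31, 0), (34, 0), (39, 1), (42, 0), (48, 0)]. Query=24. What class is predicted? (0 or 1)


Distances from query 24:
Point 31 (class 0): distance = 7
Point 34 (class 0): distance = 10
Point 39 (class 1): distance = 15
K=3 nearest neighbors: classes = [0, 0, 1]
Votes for class 1: 1 / 3
Majority vote => class 0

0


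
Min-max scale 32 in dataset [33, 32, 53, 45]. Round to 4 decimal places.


Min = 32, Max = 53
Range = 53 - 32 = 21
Scaled = (x - min) / (max - min)
= (32 - 32) / 21
= 0 / 21
= 0.0000

0.0000


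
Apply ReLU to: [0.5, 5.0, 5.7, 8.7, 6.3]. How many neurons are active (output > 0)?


ReLU(x) = max(0, x) for each element:
ReLU(0.5) = 0.5
ReLU(5.0) = 5.0
ReLU(5.7) = 5.7
ReLU(8.7) = 8.7
ReLU(6.3) = 6.3
Active neurons (>0): 5

5


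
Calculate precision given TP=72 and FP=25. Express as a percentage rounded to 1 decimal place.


Precision = TP / (TP + FP) * 100
= 72 / (72 + 25)
= 72 / 97
= 0.7423
= 74.2%

74.2


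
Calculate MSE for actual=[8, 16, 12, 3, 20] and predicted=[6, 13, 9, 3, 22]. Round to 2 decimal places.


Differences: [2, 3, 3, 0, -2]
Squared errors: [4, 9, 9, 0, 4]
Sum of squared errors = 26
MSE = 26 / 5 = 5.20

5.20


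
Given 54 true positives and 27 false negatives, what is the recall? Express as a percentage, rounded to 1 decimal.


Recall = TP / (TP + FN) * 100
= 54 / (54 + 27)
= 54 / 81
= 0.6667
= 66.7%

66.7


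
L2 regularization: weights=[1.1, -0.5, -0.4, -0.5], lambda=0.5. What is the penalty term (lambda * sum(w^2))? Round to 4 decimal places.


Squaring each weight:
1.1^2 = 1.21
(-0.5)^2 = 0.25
(-0.4)^2 = 0.16
(-0.5)^2 = 0.25
Sum of squares = 1.87
Penalty = 0.5 * 1.87 = 0.9350

0.9350


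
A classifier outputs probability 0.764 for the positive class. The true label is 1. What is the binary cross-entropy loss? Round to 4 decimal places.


For y=1: Loss = -log(p)
= -log(0.764)
= -(-0.2692)
= 0.2692

0.2692


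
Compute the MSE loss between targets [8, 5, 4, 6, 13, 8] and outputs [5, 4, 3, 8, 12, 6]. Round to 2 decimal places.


Differences: [3, 1, 1, -2, 1, 2]
Squared errors: [9, 1, 1, 4, 1, 4]
Sum of squared errors = 20
MSE = 20 / 6 = 3.33

3.33


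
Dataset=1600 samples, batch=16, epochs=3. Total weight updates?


Iterations per epoch = 1600 / 16 = 100
Total updates = iterations_per_epoch * epochs
= 100 * 3
= 300

300


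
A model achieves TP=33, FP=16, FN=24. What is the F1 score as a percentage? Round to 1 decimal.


Precision = TP / (TP + FP) = 33 / 49 = 0.6735
Recall = TP / (TP + FN) = 33 / 57 = 0.5789
F1 = 2 * P * R / (P + R)
= 2 * 0.6735 * 0.5789 / (0.6735 + 0.5789)
= 0.7798 / 1.2524
= 0.6226
As percentage: 62.3%

62.3


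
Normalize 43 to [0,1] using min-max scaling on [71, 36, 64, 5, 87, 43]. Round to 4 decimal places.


Min = 5, Max = 87
Range = 87 - 5 = 82
Scaled = (x - min) / (max - min)
= (43 - 5) / 82
= 38 / 82
= 0.4634

0.4634


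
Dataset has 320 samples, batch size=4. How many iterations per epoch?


Iterations per epoch = dataset_size / batch_size
= 320 / 4
= 80

80


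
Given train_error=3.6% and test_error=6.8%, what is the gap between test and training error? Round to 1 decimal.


Generalization gap = test_error - train_error
= 6.8 - 3.6
= 3.2%
A moderate gap.

3.2


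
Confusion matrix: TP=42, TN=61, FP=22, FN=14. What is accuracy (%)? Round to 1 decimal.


Accuracy = (TP + TN) / (TP + TN + FP + FN) * 100
= (42 + 61) / (42 + 61 + 22 + 14)
= 103 / 139
= 0.741
= 74.1%

74.1


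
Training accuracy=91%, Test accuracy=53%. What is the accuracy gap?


Gap = train_accuracy - test_accuracy
= 91 - 53
= 38%
This large gap strongly indicates overfitting.

38


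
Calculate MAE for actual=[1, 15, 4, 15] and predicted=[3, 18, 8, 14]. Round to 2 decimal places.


Absolute errors: [2, 3, 4, 1]
Sum of absolute errors = 10
MAE = 10 / 4 = 2.50

2.50


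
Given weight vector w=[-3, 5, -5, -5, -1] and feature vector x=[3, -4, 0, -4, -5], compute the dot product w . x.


Element-wise products:
-3 * 3 = -9
5 * -4 = -20
-5 * 0 = 0
-5 * -4 = 20
-1 * -5 = 5
Sum = -9 + -20 + 0 + 20 + 5
= -4

-4


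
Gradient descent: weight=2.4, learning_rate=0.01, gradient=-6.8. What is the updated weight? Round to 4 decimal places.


w_new = w_old - lr * gradient
= 2.4 - 0.01 * -6.8
= 2.4 - (-0.068)
= 2.4680

2.4680


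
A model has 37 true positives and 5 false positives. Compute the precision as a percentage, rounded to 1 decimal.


Precision = TP / (TP + FP) * 100
= 37 / (37 + 5)
= 37 / 42
= 0.881
= 88.1%

88.1


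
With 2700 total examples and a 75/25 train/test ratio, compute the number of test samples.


Train samples = 2700 * 75% = 2025
Test samples = 2700 - 2025
= 675

675


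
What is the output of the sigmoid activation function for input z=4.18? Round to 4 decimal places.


sigmoid(z) = 1 / (1 + exp(-z))
exp(-(4.18)) = exp(-4.18) = 0.0153
1 + 0.0153 = 1.0153
1 / 1.0153 = 0.9849

0.9849


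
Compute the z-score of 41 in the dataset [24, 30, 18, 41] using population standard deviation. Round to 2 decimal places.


Mean = (24 + 30 + 18 + 41) / 4 = 28.25
Variance = sum((x_i - mean)^2) / n = 72.1875
Std = sqrt(72.1875) = 8.4963
Z = (x - mean) / std
= (41 - 28.25) / 8.4963
= 12.75 / 8.4963
= 1.50

1.50


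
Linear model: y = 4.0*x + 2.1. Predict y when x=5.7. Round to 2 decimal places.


y = 4.0 * 5.7 + (2.1)
= 22.8 + (2.1)
= 24.90

24.90


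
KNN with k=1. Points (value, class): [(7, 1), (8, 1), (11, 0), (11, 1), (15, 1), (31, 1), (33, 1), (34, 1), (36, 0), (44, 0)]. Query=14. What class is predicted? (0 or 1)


Distances from query 14:
Point 15 (class 1): distance = 1
K=1 nearest neighbors: classes = [1]
Votes for class 1: 1 / 1
Majority vote => class 1

1


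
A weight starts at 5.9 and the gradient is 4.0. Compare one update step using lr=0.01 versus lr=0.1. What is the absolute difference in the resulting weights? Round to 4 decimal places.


With lr=0.01: w_new = 5.9 - 0.01 * 4.0 = 5.86
With lr=0.1: w_new = 5.9 - 0.1 * 4.0 = 5.5
Absolute difference = |5.86 - 5.5|
= 0.3600

0.3600


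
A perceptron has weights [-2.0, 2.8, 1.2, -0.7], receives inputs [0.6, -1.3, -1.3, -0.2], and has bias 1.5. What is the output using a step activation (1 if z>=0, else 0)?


z = w . x + b
= -2.0*0.6 + 2.8*-1.3 + 1.2*-1.3 + -0.7*-0.2 + 1.5
= -1.2 + -3.64 + -1.56 + 0.14 + 1.5
= -6.26 + 1.5
= -4.76
Since z = -4.76 < 0, output = 0

0


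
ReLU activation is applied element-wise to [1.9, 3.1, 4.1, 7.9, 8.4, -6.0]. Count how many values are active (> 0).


ReLU(x) = max(0, x) for each element:
ReLU(1.9) = 1.9
ReLU(3.1) = 3.1
ReLU(4.1) = 4.1
ReLU(7.9) = 7.9
ReLU(8.4) = 8.4
ReLU(-6.0) = 0
Active neurons (>0): 5

5


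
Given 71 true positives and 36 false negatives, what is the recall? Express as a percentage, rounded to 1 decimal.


Recall = TP / (TP + FN) * 100
= 71 / (71 + 36)
= 71 / 107
= 0.6636
= 66.4%

66.4


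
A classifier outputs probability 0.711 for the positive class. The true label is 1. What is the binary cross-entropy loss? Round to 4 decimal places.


For y=1: Loss = -log(p)
= -log(0.711)
= -(-0.3411)
= 0.3411

0.3411


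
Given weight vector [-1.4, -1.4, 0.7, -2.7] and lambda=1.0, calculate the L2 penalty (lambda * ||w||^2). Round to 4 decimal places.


Squaring each weight:
(-1.4)^2 = 1.96
(-1.4)^2 = 1.96
0.7^2 = 0.49
(-2.7)^2 = 7.29
Sum of squares = 11.7
Penalty = 1.0 * 11.7 = 11.7000

11.7000


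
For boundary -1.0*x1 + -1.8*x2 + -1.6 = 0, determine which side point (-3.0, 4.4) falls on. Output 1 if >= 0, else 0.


Compute -1.0 * -3.0 + -1.8 * 4.4 + -1.6
= 3.0 + -7.92 + -1.6
= -6.52
Since -6.52 < 0, the point is on the negative side.

0


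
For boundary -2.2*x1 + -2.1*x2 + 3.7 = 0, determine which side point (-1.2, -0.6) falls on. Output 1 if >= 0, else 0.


Compute -2.2 * -1.2 + -2.1 * -0.6 + 3.7
= 2.64 + 1.26 + 3.7
= 7.6
Since 7.6 >= 0, the point is on the positive side.

1


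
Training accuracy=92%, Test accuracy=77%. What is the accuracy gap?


Gap = train_accuracy - test_accuracy
= 92 - 77
= 15%
This gap suggests the model is overfitting.

15


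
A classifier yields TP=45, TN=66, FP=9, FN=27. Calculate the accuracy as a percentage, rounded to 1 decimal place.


Accuracy = (TP + TN) / (TP + TN + FP + FN) * 100
= (45 + 66) / (45 + 66 + 9 + 27)
= 111 / 147
= 0.7551
= 75.5%

75.5


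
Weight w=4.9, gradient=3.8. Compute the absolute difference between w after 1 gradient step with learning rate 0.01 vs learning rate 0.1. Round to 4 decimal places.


With lr=0.01: w_new = 4.9 - 0.01 * 3.8 = 4.862
With lr=0.1: w_new = 4.9 - 0.1 * 3.8 = 4.52
Absolute difference = |4.862 - 4.52|
= 0.3420

0.3420


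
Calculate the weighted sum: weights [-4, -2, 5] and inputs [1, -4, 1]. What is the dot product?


Element-wise products:
-4 * 1 = -4
-2 * -4 = 8
5 * 1 = 5
Sum = -4 + 8 + 5
= 9

9


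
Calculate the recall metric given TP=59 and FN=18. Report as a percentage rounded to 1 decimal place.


Recall = TP / (TP + FN) * 100
= 59 / (59 + 18)
= 59 / 77
= 0.7662
= 76.6%

76.6


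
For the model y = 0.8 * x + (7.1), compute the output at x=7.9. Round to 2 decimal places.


y = 0.8 * 7.9 + (7.1)
= 6.32 + (7.1)
= 13.42

13.42


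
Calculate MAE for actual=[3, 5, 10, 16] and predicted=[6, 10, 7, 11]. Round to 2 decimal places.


Absolute errors: [3, 5, 3, 5]
Sum of absolute errors = 16
MAE = 16 / 4 = 4.00

4.00


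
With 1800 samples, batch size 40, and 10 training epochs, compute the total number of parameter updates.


Iterations per epoch = 1800 / 40 = 45
Total updates = iterations_per_epoch * epochs
= 45 * 10
= 450

450


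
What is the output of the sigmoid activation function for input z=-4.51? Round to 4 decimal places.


sigmoid(z) = 1 / (1 + exp(-z))
exp(-(-4.51)) = exp(4.51) = 90.9218
1 + 90.9218 = 91.9218
1 / 91.9218 = 0.0109

0.0109


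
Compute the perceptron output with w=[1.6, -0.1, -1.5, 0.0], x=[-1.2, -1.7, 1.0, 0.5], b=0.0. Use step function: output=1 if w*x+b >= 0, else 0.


z = w . x + b
= 1.6*-1.2 + -0.1*-1.7 + -1.5*1.0 + 0.0*0.5 + 0.0
= -1.92 + 0.17 + -1.5 + 0.0 + 0.0
= -3.25 + 0.0
= -3.25
Since z = -3.25 < 0, output = 0

0


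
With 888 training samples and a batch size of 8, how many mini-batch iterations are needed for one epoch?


Iterations per epoch = dataset_size / batch_size
= 888 / 8
= 111

111


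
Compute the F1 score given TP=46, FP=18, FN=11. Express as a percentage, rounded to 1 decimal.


Precision = TP / (TP + FP) = 46 / 64 = 0.7188
Recall = TP / (TP + FN) = 46 / 57 = 0.807
F1 = 2 * P * R / (P + R)
= 2 * 0.7188 * 0.807 / (0.7188 + 0.807)
= 1.1601 / 1.5258
= 0.7603
As percentage: 76.0%

76.0


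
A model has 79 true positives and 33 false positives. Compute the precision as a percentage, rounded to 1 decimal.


Precision = TP / (TP + FP) * 100
= 79 / (79 + 33)
= 79 / 112
= 0.7054
= 70.5%

70.5


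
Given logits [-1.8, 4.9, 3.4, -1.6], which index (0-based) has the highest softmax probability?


Softmax is a monotonic transformation, so it preserves the argmax.
We need to find the index of the maximum logit.
Index 0: -1.8
Index 1: 4.9
Index 2: 3.4
Index 3: -1.6
Maximum logit = 4.9 at index 1

1


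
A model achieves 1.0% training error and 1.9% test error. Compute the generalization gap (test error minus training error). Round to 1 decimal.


Generalization gap = test_error - train_error
= 1.9 - 1.0
= 0.9%
A small gap suggests good generalization.

0.9


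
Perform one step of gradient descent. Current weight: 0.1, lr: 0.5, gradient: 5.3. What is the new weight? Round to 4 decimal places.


w_new = w_old - lr * gradient
= 0.1 - 0.5 * 5.3
= 0.1 - (2.65)
= -2.5500

-2.5500


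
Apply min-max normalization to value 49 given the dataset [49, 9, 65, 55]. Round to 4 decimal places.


Min = 9, Max = 65
Range = 65 - 9 = 56
Scaled = (x - min) / (max - min)
= (49 - 9) / 56
= 40 / 56
= 0.7143

0.7143


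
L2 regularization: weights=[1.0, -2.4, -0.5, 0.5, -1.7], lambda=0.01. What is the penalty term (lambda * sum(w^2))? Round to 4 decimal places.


Squaring each weight:
1.0^2 = 1.0
(-2.4)^2 = 5.76
(-0.5)^2 = 0.25
0.5^2 = 0.25
(-1.7)^2 = 2.89
Sum of squares = 10.15
Penalty = 0.01 * 10.15 = 0.1015

0.1015


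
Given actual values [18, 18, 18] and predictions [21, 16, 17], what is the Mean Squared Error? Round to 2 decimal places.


Differences: [-3, 2, 1]
Squared errors: [9, 4, 1]
Sum of squared errors = 14
MSE = 14 / 3 = 4.67

4.67


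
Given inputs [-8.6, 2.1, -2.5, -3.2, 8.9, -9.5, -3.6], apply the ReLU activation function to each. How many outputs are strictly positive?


ReLU(x) = max(0, x) for each element:
ReLU(-8.6) = 0
ReLU(2.1) = 2.1
ReLU(-2.5) = 0
ReLU(-3.2) = 0
ReLU(8.9) = 8.9
ReLU(-9.5) = 0
ReLU(-3.6) = 0
Active neurons (>0): 2

2


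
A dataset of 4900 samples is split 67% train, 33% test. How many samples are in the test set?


Train samples = 4900 * 67% = 3283
Test samples = 4900 - 3283
= 1617

1617


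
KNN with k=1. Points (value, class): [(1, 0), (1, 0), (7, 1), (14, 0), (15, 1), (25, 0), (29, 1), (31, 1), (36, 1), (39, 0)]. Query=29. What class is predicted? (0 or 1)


Distances from query 29:
Point 29 (class 1): distance = 0
K=1 nearest neighbors: classes = [1]
Votes for class 1: 1 / 1
Majority vote => class 1

1


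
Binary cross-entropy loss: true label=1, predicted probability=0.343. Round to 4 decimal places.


For y=1: Loss = -log(p)
= -log(0.343)
= -(-1.07)
= 1.0700

1.0700


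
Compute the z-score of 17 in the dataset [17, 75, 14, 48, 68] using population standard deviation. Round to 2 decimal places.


Mean = (17 + 75 + 14 + 48 + 68) / 5 = 44.4
Variance = sum((x_i - mean)^2) / n = 636.24
Std = sqrt(636.24) = 25.2238
Z = (x - mean) / std
= (17 - 44.4) / 25.2238
= -27.4 / 25.2238
= -1.09

-1.09


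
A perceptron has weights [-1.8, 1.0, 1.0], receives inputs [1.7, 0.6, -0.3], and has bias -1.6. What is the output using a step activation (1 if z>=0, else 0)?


z = w . x + b
= -1.8*1.7 + 1.0*0.6 + 1.0*-0.3 + -1.6
= -3.06 + 0.6 + -0.3 + -1.6
= -2.76 + -1.6
= -4.36
Since z = -4.36 < 0, output = 0

0


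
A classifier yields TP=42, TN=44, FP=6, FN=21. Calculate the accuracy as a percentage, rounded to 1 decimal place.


Accuracy = (TP + TN) / (TP + TN + FP + FN) * 100
= (42 + 44) / (42 + 44 + 6 + 21)
= 86 / 113
= 0.7611
= 76.1%

76.1


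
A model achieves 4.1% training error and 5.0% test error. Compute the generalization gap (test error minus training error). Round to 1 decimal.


Generalization gap = test_error - train_error
= 5.0 - 4.1
= 0.9%
A small gap suggests good generalization.

0.9


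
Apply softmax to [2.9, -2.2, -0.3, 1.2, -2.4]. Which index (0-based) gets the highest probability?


Softmax is a monotonic transformation, so it preserves the argmax.
We need to find the index of the maximum logit.
Index 0: 2.9
Index 1: -2.2
Index 2: -0.3
Index 3: 1.2
Index 4: -2.4
Maximum logit = 2.9 at index 0

0


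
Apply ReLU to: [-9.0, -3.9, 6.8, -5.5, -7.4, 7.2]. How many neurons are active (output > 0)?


ReLU(x) = max(0, x) for each element:
ReLU(-9.0) = 0
ReLU(-3.9) = 0
ReLU(6.8) = 6.8
ReLU(-5.5) = 0
ReLU(-7.4) = 0
ReLU(7.2) = 7.2
Active neurons (>0): 2

2


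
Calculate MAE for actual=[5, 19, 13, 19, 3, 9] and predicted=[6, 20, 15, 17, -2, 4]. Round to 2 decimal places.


Absolute errors: [1, 1, 2, 2, 5, 5]
Sum of absolute errors = 16
MAE = 16 / 6 = 2.67

2.67


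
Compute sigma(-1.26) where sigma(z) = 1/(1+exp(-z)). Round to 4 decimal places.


sigmoid(z) = 1 / (1 + exp(-z))
exp(-(-1.26)) = exp(1.26) = 3.5254
1 + 3.5254 = 4.5254
1 / 4.5254 = 0.2210

0.2210


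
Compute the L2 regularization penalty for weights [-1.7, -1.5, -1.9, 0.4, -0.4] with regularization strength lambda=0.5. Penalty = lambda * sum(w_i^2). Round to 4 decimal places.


Squaring each weight:
(-1.7)^2 = 2.89
(-1.5)^2 = 2.25
(-1.9)^2 = 3.61
0.4^2 = 0.16
(-0.4)^2 = 0.16
Sum of squares = 9.07
Penalty = 0.5 * 9.07 = 4.5350

4.5350


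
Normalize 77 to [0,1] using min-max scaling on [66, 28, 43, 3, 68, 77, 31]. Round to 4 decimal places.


Min = 3, Max = 77
Range = 77 - 3 = 74
Scaled = (x - min) / (max - min)
= (77 - 3) / 74
= 74 / 74
= 1.0000

1.0000


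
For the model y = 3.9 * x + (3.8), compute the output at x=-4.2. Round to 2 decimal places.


y = 3.9 * -4.2 + (3.8)
= -16.38 + (3.8)
= -12.58

-12.58


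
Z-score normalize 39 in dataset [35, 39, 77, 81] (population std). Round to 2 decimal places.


Mean = (35 + 39 + 77 + 81) / 4 = 58.0
Variance = sum((x_i - mean)^2) / n = 445.0
Std = sqrt(445.0) = 21.095
Z = (x - mean) / std
= (39 - 58.0) / 21.095
= -19.0 / 21.095
= -0.90

-0.90


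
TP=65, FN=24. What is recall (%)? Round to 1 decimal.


Recall = TP / (TP + FN) * 100
= 65 / (65 + 24)
= 65 / 89
= 0.7303
= 73.0%

73.0


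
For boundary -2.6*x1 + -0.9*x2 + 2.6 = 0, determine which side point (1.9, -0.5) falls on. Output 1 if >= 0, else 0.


Compute -2.6 * 1.9 + -0.9 * -0.5 + 2.6
= -4.94 + 0.45 + 2.6
= -1.89
Since -1.89 < 0, the point is on the negative side.

0


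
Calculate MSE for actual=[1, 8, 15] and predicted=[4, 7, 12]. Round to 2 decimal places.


Differences: [-3, 1, 3]
Squared errors: [9, 1, 9]
Sum of squared errors = 19
MSE = 19 / 3 = 6.33

6.33


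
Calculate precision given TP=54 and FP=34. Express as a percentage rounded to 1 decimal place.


Precision = TP / (TP + FP) * 100
= 54 / (54 + 34)
= 54 / 88
= 0.6136
= 61.4%

61.4


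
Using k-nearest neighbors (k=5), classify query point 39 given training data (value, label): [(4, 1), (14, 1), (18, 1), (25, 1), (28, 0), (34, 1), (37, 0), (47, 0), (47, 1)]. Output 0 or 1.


Distances from query 39:
Point 37 (class 0): distance = 2
Point 34 (class 1): distance = 5
Point 47 (class 0): distance = 8
Point 47 (class 1): distance = 8
Point 28 (class 0): distance = 11
K=5 nearest neighbors: classes = [0, 1, 0, 1, 0]
Votes for class 1: 2 / 5
Majority vote => class 0

0


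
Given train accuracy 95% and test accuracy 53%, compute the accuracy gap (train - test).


Gap = train_accuracy - test_accuracy
= 95 - 53
= 42%
This large gap strongly indicates overfitting.

42


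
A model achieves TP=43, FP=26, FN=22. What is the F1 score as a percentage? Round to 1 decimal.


Precision = TP / (TP + FP) = 43 / 69 = 0.6232
Recall = TP / (TP + FN) = 43 / 65 = 0.6615
F1 = 2 * P * R / (P + R)
= 2 * 0.6232 * 0.6615 / (0.6232 + 0.6615)
= 0.8245 / 1.2847
= 0.6418
As percentage: 64.2%

64.2


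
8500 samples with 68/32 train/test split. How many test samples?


Train samples = 8500 * 68% = 5780
Test samples = 8500 - 5780
= 2720

2720


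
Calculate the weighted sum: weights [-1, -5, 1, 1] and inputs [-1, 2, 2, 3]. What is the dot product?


Element-wise products:
-1 * -1 = 1
-5 * 2 = -10
1 * 2 = 2
1 * 3 = 3
Sum = 1 + -10 + 2 + 3
= -4

-4


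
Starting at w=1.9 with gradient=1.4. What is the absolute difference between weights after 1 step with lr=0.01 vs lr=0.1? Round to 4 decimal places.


With lr=0.01: w_new = 1.9 - 0.01 * 1.4 = 1.886
With lr=0.1: w_new = 1.9 - 0.1 * 1.4 = 1.76
Absolute difference = |1.886 - 1.76|
= 0.1260

0.1260
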